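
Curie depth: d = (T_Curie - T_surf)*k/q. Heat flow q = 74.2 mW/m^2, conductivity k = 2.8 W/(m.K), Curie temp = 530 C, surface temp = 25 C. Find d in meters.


T_Curie - T_surf = 530 - 25 = 505 C
Convert q to W/m^2: 74.2 mW/m^2 = 0.0742 W/m^2
d = 505 * 2.8 / 0.0742 = 19056.6 m

19056.6


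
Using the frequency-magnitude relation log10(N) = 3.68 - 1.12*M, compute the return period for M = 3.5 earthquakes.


log10(N) = 3.68 - 1.12*3.5 = -0.24
N = 10^-0.24 = 0.57544
T = 1/N = 1/0.57544 = 1.7378 years

1.7378


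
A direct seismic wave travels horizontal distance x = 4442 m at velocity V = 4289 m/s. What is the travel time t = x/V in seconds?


t = x / V
= 4442 / 4289
= 1.0357 s

1.0357


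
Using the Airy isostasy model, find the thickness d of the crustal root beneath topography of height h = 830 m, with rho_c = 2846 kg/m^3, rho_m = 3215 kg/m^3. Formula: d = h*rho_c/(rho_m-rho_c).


rho_m - rho_c = 3215 - 2846 = 369
d = 830 * 2846 / 369
= 2362180 / 369
= 6401.57 m

6401.57


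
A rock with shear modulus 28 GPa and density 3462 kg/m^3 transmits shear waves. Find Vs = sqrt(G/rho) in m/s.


Convert G to Pa: G = 28e9 Pa
Compute G/rho = 28e9 / 3462 = 8087810.5142
Vs = sqrt(8087810.5142) = 2843.91 m/s

2843.91


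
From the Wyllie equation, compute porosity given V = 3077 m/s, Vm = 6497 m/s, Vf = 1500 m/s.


1/V - 1/Vm = 1/3077 - 1/6497 = 0.00017107
1/Vf - 1/Vm = 1/1500 - 1/6497 = 0.00051275
phi = 0.00017107 / 0.00051275 = 0.3336

0.3336


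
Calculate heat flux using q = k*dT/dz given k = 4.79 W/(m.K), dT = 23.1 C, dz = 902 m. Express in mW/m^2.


q = k * dT / dz * 1000
= 4.79 * 23.1 / 902 * 1000
= 0.122671 * 1000
= 122.6707 mW/m^2

122.6707


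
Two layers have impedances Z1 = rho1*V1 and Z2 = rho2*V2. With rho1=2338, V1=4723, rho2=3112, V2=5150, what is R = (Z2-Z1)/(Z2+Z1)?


Z1 = 2338 * 4723 = 11042374
Z2 = 3112 * 5150 = 16026800
R = (16026800 - 11042374) / (16026800 + 11042374) = 4984426 / 27069174 = 0.1841

0.1841


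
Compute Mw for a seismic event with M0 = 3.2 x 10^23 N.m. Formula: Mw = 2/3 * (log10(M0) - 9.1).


log10(M0) = log10(3.2 x 10^23) = 23.5051
Mw = 2/3 * (23.5051 - 9.1)
= 2/3 * 14.4051
= 9.6

9.6


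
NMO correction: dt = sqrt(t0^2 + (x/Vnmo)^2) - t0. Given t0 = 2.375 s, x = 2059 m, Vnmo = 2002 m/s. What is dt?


x/Vnmo = 2059/2002 = 1.028472
(x/Vnmo)^2 = 1.057754
t0^2 = 5.640625
sqrt(5.640625 + 1.057754) = 2.588123
dt = 2.588123 - 2.375 = 0.213123

0.213123


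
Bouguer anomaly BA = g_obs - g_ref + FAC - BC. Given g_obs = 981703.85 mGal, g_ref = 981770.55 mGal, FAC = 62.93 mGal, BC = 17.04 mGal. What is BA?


BA = g_obs - g_ref + FAC - BC
= 981703.85 - 981770.55 + 62.93 - 17.04
= -20.81 mGal

-20.81


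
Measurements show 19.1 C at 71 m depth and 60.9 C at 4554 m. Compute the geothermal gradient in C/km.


dT = 60.9 - 19.1 = 41.8 C
dz = 4554 - 71 = 4483 m
gradient = dT/dz * 1000 = 41.8/4483 * 1000 = 9.3241 C/km

9.3241


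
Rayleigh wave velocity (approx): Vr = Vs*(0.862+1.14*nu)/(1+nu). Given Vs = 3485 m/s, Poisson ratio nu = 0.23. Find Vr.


Numerator factor = 0.862 + 1.14*0.23 = 1.1242
Denominator = 1 + 0.23 = 1.23
Vr = 3485 * 1.1242 / 1.23 = 3185.23 m/s

3185.23


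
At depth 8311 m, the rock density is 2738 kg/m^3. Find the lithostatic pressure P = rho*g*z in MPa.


P = rho * g * z / 1e6
= 2738 * 9.81 * 8311 / 1e6
= 223231631.58 / 1e6
= 223.2316 MPa

223.2316


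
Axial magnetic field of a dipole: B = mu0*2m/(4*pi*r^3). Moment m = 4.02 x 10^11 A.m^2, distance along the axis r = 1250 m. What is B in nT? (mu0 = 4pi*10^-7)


m = 4.02 x 10^11 = 402000000000 A.m^2
2m = 804000000000 A.m^2
r^3 = 1250^3 = 1953125000
B = (4pi*10^-7) * 804000000000 / (4*pi * 1953125000) * 1e9
= 1010336.197394 / 24543692606.17 * 1e9
= 41164.8 nT

41164.8


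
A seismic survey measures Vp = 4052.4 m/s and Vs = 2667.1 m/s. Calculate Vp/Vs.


Vp/Vs = 4052.4 / 2667.1
= 1.5194

1.5194


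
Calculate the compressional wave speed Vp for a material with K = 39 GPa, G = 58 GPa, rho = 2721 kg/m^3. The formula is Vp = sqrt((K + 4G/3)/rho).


First compute the effective modulus:
K + 4G/3 = 39e9 + 4*58e9/3 = 116333333333.33 Pa
Then divide by density:
116333333333.33 / 2721 = 42753889.5014 Pa/(kg/m^3)
Take the square root:
Vp = sqrt(42753889.5014) = 6538.65 m/s

6538.65


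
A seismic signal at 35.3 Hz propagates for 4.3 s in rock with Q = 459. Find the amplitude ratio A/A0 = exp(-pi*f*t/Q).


pi*f*t/Q = pi*35.3*4.3/459 = 1.038916
A/A0 = exp(-1.038916) = 0.353838

0.353838


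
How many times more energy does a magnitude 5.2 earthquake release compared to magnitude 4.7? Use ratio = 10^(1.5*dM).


M2 - M1 = 5.2 - 4.7 = 0.5
1.5 * 0.5 = 0.75
ratio = 10^0.75 = 5.62

5.62


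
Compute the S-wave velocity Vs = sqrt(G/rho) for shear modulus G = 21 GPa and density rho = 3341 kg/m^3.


Convert G to Pa: G = 21e9 Pa
Compute G/rho = 21e9 / 3341 = 6285543.2505
Vs = sqrt(6285543.2505) = 2507.1 m/s

2507.1


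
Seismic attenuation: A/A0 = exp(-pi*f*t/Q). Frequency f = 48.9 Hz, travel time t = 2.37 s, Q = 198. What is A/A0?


pi*f*t/Q = pi*48.9*2.37/198 = 1.838831
A/A0 = exp(-1.838831) = 0.159003

0.159003


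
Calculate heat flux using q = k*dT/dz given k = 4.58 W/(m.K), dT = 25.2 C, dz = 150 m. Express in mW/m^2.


q = k * dT / dz * 1000
= 4.58 * 25.2 / 150 * 1000
= 0.76944 * 1000
= 769.44 mW/m^2

769.44


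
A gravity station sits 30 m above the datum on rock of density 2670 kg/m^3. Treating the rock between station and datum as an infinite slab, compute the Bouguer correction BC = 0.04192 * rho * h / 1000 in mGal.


BC = 0.04192 * rho * h / 1000
= 0.04192 * 2670 * 30 / 1000
= 3.3578 mGal

3.3578


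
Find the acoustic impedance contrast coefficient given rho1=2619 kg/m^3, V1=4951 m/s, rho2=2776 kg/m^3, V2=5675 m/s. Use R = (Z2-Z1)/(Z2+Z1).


Z1 = 2619 * 4951 = 12966669
Z2 = 2776 * 5675 = 15753800
R = (15753800 - 12966669) / (15753800 + 12966669) = 2787131 / 28720469 = 0.097

0.097


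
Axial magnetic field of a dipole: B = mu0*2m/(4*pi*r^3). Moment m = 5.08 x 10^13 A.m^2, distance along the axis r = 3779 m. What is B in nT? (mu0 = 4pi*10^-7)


m = 5.08 x 10^13 = 50800000000000 A.m^2
2m = 101600000000000 A.m^2
r^3 = 3779^3 = 53967298139
B = (4pi*10^-7) * 101600000000000 / (4*pi * 53967298139) * 1e9
= 127674325.441889 / 678173069470.29 * 1e9
= 188262.1578 nT

188262.1578


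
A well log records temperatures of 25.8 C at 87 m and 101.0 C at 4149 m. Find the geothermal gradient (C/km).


dT = 101.0 - 25.8 = 75.2 C
dz = 4149 - 87 = 4062 m
gradient = dT/dz * 1000 = 75.2/4062 * 1000 = 18.513 C/km

18.513


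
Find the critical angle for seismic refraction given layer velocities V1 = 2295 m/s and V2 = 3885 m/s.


V1/V2 = 2295/3885 = 0.590734
theta_c = arcsin(0.590734) = 36.2091 degrees

36.2091


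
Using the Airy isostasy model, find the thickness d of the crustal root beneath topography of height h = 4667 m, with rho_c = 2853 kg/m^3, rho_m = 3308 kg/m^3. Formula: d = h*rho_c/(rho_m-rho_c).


rho_m - rho_c = 3308 - 2853 = 455
d = 4667 * 2853 / 455
= 13314951 / 455
= 29263.63 m

29263.63


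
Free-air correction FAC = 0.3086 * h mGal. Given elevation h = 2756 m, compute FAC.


FAC = 0.3086 * h
= 0.3086 * 2756
= 850.5016 mGal

850.5016


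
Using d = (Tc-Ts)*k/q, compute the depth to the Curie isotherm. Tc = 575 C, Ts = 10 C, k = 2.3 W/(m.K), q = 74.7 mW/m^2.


T_Curie - T_surf = 575 - 10 = 565 C
Convert q to W/m^2: 74.7 mW/m^2 = 0.0747 W/m^2
d = 565 * 2.3 / 0.0747 = 17396.25 m

17396.25


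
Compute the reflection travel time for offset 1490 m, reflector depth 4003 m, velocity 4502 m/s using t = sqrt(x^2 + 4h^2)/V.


x^2 + 4h^2 = 1490^2 + 4*4003^2 = 2220100 + 64096036 = 66316136
sqrt(66316136) = 8143.472
t = 8143.472 / 4502 = 1.8089 s

1.8089


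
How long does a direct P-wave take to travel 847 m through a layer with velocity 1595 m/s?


t = x / V
= 847 / 1595
= 0.531 s

0.531


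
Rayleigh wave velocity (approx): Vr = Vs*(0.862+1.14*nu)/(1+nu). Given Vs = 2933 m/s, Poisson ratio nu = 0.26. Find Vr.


Numerator factor = 0.862 + 1.14*0.26 = 1.1584
Denominator = 1 + 0.26 = 1.26
Vr = 2933 * 1.1584 / 1.26 = 2696.5 m/s

2696.5


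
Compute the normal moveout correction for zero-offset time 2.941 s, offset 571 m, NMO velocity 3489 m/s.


x/Vnmo = 571/3489 = 0.163657
(x/Vnmo)^2 = 0.026784
t0^2 = 8.649481
sqrt(8.649481 + 0.026784) = 2.94555
dt = 2.94555 - 2.941 = 0.00455

0.00455


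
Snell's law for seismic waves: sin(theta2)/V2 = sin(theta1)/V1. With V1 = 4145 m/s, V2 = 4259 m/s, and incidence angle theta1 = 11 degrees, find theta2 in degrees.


sin(theta1) = sin(11 deg) = 0.190809
sin(theta2) = V2/V1 * sin(theta1) = 4259/4145 * 0.190809 = 0.196057
theta2 = arcsin(0.196057) = 11.3065 degrees

11.3065


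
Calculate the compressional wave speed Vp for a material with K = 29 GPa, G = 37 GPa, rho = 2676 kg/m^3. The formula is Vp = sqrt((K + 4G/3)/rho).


First compute the effective modulus:
K + 4G/3 = 29e9 + 4*37e9/3 = 78333333333.33 Pa
Then divide by density:
78333333333.33 / 2676 = 29272546.0887 Pa/(kg/m^3)
Take the square root:
Vp = sqrt(29272546.0887) = 5410.41 m/s

5410.41


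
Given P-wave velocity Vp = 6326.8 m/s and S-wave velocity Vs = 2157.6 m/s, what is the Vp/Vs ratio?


Vp/Vs = 6326.8 / 2157.6
= 2.9323

2.9323


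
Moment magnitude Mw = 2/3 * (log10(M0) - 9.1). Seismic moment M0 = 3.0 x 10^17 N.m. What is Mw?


log10(M0) = log10(3.0 x 10^17) = 17.4771
Mw = 2/3 * (17.4771 - 9.1)
= 2/3 * 8.3771
= 5.58

5.58


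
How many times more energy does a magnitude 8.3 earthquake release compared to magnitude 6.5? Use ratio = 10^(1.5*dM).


M2 - M1 = 8.3 - 6.5 = 1.8
1.5 * 1.8 = 2.7
ratio = 10^2.7 = 501.19

501.19


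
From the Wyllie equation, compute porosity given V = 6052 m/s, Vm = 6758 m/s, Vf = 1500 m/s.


1/V - 1/Vm = 1/6052 - 1/6758 = 1.726e-05
1/Vf - 1/Vm = 1/1500 - 1/6758 = 0.00051869
phi = 1.726e-05 / 0.00051869 = 0.0333

0.0333


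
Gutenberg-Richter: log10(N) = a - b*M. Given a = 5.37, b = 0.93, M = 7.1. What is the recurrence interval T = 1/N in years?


log10(N) = 5.37 - 0.93*7.1 = -1.233
N = 10^-1.233 = 0.058479
T = 1/N = 1/0.058479 = 17.1002 years

17.1002


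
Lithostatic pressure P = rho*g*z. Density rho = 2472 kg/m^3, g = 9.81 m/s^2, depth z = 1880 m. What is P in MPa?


P = rho * g * z / 1e6
= 2472 * 9.81 * 1880 / 1e6
= 45590601.6 / 1e6
= 45.5906 MPa

45.5906


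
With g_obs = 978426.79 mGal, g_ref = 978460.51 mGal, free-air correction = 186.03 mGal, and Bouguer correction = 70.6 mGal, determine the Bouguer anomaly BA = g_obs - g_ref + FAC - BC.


BA = g_obs - g_ref + FAC - BC
= 978426.79 - 978460.51 + 186.03 - 70.6
= 81.71 mGal

81.71


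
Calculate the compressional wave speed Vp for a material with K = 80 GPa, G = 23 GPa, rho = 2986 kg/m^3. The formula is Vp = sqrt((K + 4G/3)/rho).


First compute the effective modulus:
K + 4G/3 = 80e9 + 4*23e9/3 = 110666666666.67 Pa
Then divide by density:
110666666666.67 / 2986 = 37061844.1616 Pa/(kg/m^3)
Take the square root:
Vp = sqrt(37061844.1616) = 6087.84 m/s

6087.84


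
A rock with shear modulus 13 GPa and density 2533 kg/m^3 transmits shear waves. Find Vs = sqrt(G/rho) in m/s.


Convert G to Pa: G = 13e9 Pa
Compute G/rho = 13e9 / 2533 = 5132254.244
Vs = sqrt(5132254.244) = 2265.45 m/s

2265.45


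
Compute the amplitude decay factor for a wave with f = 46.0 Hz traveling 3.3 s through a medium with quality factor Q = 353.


pi*f*t/Q = pi*46.0*3.3/353 = 1.350974
A/A0 = exp(-1.350974) = 0.258988

0.258988


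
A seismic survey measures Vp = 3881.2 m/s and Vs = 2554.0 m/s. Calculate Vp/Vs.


Vp/Vs = 3881.2 / 2554.0
= 1.5197

1.5197


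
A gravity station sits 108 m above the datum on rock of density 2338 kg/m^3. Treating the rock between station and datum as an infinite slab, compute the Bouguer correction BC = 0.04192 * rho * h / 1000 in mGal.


BC = 0.04192 * rho * h / 1000
= 0.04192 * 2338 * 108 / 1000
= 10.585 mGal

10.585


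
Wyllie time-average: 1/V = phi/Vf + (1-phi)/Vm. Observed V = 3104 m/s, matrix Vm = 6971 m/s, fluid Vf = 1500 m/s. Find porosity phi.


1/V - 1/Vm = 1/3104 - 1/6971 = 0.00017871
1/Vf - 1/Vm = 1/1500 - 1/6971 = 0.00052322
phi = 0.00017871 / 0.00052322 = 0.3416

0.3416


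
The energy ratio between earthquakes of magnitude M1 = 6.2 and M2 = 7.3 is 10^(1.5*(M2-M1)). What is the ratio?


M2 - M1 = 7.3 - 6.2 = 1.1
1.5 * 1.1 = 1.65
ratio = 10^1.65 = 44.67

44.67


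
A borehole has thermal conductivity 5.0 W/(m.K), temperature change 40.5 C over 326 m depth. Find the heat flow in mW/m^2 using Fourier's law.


q = k * dT / dz * 1000
= 5.0 * 40.5 / 326 * 1000
= 0.621166 * 1000
= 621.1656 mW/m^2

621.1656


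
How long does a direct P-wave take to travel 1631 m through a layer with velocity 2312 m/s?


t = x / V
= 1631 / 2312
= 0.7054 s

0.7054


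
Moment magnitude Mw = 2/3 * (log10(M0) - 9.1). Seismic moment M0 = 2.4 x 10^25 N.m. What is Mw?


log10(M0) = log10(2.4 x 10^25) = 25.3802
Mw = 2/3 * (25.3802 - 9.1)
= 2/3 * 16.2802
= 10.85

10.85


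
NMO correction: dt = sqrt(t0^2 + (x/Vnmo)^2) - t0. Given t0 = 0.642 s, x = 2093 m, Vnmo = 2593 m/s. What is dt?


x/Vnmo = 2093/2593 = 0.807173
(x/Vnmo)^2 = 0.651529
t0^2 = 0.412164
sqrt(0.412164 + 0.651529) = 1.031355
dt = 1.031355 - 0.642 = 0.389355

0.389355


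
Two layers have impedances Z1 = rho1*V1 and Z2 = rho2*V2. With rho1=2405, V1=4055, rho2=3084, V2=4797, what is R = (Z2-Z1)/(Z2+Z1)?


Z1 = 2405 * 4055 = 9752275
Z2 = 3084 * 4797 = 14793948
R = (14793948 - 9752275) / (14793948 + 9752275) = 5041673 / 24546223 = 0.2054

0.2054


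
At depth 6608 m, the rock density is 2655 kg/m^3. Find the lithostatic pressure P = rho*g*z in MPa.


P = rho * g * z / 1e6
= 2655 * 9.81 * 6608 / 1e6
= 172108994.4 / 1e6
= 172.109 MPa

172.109


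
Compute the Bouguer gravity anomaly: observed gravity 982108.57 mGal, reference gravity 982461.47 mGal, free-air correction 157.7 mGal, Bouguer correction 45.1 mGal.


BA = g_obs - g_ref + FAC - BC
= 982108.57 - 982461.47 + 157.7 - 45.1
= -240.3 mGal

-240.3


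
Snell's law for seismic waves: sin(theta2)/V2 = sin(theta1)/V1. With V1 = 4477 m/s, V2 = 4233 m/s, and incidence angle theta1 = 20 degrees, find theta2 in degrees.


sin(theta1) = sin(20 deg) = 0.34202
sin(theta2) = V2/V1 * sin(theta1) = 4233/4477 * 0.34202 = 0.32338
theta2 = arcsin(0.32338) = 18.8674 degrees

18.8674


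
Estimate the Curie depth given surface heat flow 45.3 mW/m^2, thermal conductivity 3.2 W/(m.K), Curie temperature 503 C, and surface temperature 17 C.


T_Curie - T_surf = 503 - 17 = 486 C
Convert q to W/m^2: 45.3 mW/m^2 = 0.0453 W/m^2
d = 486 * 3.2 / 0.0453 = 34331.13 m

34331.13


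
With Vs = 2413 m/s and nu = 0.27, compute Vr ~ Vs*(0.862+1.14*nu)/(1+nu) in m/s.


Numerator factor = 0.862 + 1.14*0.27 = 1.1698
Denominator = 1 + 0.27 = 1.27
Vr = 2413 * 1.1698 / 1.27 = 2222.62 m/s

2222.62


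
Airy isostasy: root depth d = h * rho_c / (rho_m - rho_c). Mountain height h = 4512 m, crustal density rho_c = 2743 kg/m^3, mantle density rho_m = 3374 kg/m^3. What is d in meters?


rho_m - rho_c = 3374 - 2743 = 631
d = 4512 * 2743 / 631
= 12376416 / 631
= 19613.97 m

19613.97


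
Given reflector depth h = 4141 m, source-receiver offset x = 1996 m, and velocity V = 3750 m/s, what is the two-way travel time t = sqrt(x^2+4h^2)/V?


x^2 + 4h^2 = 1996^2 + 4*4141^2 = 3984016 + 68591524 = 72575540
sqrt(72575540) = 8519.1279
t = 8519.1279 / 3750 = 2.2718 s

2.2718


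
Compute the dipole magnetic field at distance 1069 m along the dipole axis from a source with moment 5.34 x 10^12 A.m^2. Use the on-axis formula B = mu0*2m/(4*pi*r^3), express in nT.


m = 5.34 x 10^12 = 5340000000000 A.m^2
2m = 10680000000000 A.m^2
r^3 = 1069^3 = 1221611509
B = (4pi*10^-7) * 10680000000000 / (4*pi * 1221611509) * 1e9
= 13420883.816136 / 15351222968.86 * 1e9
= 874255.0247 nT

874255.0247


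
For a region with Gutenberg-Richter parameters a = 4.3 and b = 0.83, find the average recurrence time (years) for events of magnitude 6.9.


log10(N) = 4.3 - 0.83*6.9 = -1.427
N = 10^-1.427 = 0.037411
T = 1/N = 1/0.037411 = 26.7301 years

26.7301


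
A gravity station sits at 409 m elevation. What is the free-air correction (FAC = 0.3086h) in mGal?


FAC = 0.3086 * h
= 0.3086 * 409
= 126.2174 mGal

126.2174


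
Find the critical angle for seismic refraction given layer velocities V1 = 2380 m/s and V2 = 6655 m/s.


V1/V2 = 2380/6655 = 0.357626
theta_c = arcsin(0.357626) = 20.9545 degrees

20.9545


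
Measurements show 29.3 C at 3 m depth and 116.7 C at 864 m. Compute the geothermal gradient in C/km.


dT = 116.7 - 29.3 = 87.4 C
dz = 864 - 3 = 861 m
gradient = dT/dz * 1000 = 87.4/861 * 1000 = 101.5099 C/km

101.5099


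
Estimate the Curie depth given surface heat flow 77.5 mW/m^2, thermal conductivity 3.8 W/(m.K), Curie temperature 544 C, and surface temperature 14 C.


T_Curie - T_surf = 544 - 14 = 530 C
Convert q to W/m^2: 77.5 mW/m^2 = 0.0775 W/m^2
d = 530 * 3.8 / 0.0775 = 25987.1 m

25987.1


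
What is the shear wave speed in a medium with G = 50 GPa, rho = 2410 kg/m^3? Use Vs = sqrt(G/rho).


Convert G to Pa: G = 50e9 Pa
Compute G/rho = 50e9 / 2410 = 20746887.9668
Vs = sqrt(20746887.9668) = 4554.88 m/s

4554.88


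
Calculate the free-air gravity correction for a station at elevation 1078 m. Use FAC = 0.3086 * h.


FAC = 0.3086 * h
= 0.3086 * 1078
= 332.6708 mGal

332.6708


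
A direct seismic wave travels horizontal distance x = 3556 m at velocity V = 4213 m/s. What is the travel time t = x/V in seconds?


t = x / V
= 3556 / 4213
= 0.8441 s

0.8441


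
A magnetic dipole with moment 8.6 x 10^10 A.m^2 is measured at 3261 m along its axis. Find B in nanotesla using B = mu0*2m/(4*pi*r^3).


m = 8.6 x 10^10 = 86000000000 A.m^2
2m = 172000000000 A.m^2
r^3 = 3261^3 = 34677868581
B = (4pi*10^-7) * 172000000000 / (4*pi * 34677868581) * 1e9
= 216141.574567 / 435774948704.89 * 1e9
= 495.9936 nT

495.9936


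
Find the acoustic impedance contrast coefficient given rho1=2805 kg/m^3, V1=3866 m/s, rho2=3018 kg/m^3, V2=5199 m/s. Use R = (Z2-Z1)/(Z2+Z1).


Z1 = 2805 * 3866 = 10844130
Z2 = 3018 * 5199 = 15690582
R = (15690582 - 10844130) / (15690582 + 10844130) = 4846452 / 26534712 = 0.1826

0.1826


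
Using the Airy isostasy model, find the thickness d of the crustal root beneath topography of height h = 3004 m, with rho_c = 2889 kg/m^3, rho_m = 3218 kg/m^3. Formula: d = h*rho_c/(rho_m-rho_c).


rho_m - rho_c = 3218 - 2889 = 329
d = 3004 * 2889 / 329
= 8678556 / 329
= 26378.59 m

26378.59


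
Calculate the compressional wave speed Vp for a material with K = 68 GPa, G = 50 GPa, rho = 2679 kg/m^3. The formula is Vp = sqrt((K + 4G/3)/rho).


First compute the effective modulus:
K + 4G/3 = 68e9 + 4*50e9/3 = 134666666666.67 Pa
Then divide by density:
134666666666.67 / 2679 = 50267512.7535 Pa/(kg/m^3)
Take the square root:
Vp = sqrt(50267512.7535) = 7089.96 m/s

7089.96


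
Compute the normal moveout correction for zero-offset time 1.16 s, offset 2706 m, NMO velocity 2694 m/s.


x/Vnmo = 2706/2694 = 1.004454
(x/Vnmo)^2 = 1.008929
t0^2 = 1.3456
sqrt(1.3456 + 1.008929) = 1.534447
dt = 1.534447 - 1.16 = 0.374447

0.374447


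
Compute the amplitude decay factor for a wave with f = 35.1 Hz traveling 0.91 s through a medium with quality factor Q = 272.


pi*f*t/Q = pi*35.1*0.91/272 = 0.368918
A/A0 = exp(-0.368918) = 0.691482

0.691482


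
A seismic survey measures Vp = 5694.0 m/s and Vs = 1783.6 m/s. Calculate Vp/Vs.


Vp/Vs = 5694.0 / 1783.6
= 3.1924

3.1924


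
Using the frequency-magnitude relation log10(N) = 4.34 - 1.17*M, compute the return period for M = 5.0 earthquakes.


log10(N) = 4.34 - 1.17*5.0 = -1.51
N = 10^-1.51 = 0.030903
T = 1/N = 1/0.030903 = 32.3594 years

32.3594


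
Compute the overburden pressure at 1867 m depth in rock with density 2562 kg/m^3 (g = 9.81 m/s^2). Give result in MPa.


P = rho * g * z / 1e6
= 2562 * 9.81 * 1867 / 1e6
= 46923721.74 / 1e6
= 46.9237 MPa

46.9237


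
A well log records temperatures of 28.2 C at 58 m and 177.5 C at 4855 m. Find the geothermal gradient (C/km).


dT = 177.5 - 28.2 = 149.3 C
dz = 4855 - 58 = 4797 m
gradient = dT/dz * 1000 = 149.3/4797 * 1000 = 31.1236 C/km

31.1236


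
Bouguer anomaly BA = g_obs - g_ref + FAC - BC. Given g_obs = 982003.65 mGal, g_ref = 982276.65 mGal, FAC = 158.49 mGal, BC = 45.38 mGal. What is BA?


BA = g_obs - g_ref + FAC - BC
= 982003.65 - 982276.65 + 158.49 - 45.38
= -159.89 mGal

-159.89


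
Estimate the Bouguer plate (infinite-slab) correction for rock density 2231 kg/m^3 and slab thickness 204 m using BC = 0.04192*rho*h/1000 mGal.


BC = 0.04192 * rho * h / 1000
= 0.04192 * 2231 * 204 / 1000
= 19.0788 mGal

19.0788


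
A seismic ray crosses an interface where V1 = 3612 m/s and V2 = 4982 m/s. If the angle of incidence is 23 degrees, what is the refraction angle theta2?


sin(theta1) = sin(23 deg) = 0.390731
sin(theta2) = V2/V1 * sin(theta1) = 4982/3612 * 0.390731 = 0.538932
theta2 = arcsin(0.538932) = 32.611 degrees

32.611


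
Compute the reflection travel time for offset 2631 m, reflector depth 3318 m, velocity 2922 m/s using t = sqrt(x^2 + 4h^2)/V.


x^2 + 4h^2 = 2631^2 + 4*3318^2 = 6922161 + 44036496 = 50958657
sqrt(50958657) = 7138.5333
t = 7138.5333 / 2922 = 2.443 s

2.443


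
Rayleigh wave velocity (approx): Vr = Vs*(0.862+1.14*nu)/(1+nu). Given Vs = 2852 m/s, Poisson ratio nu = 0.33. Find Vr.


Numerator factor = 0.862 + 1.14*0.33 = 1.2382
Denominator = 1 + 0.33 = 1.33
Vr = 2852 * 1.2382 / 1.33 = 2655.15 m/s

2655.15


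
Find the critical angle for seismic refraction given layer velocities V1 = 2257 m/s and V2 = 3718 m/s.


V1/V2 = 2257/3718 = 0.607047
theta_c = arcsin(0.607047) = 37.3763 degrees

37.3763


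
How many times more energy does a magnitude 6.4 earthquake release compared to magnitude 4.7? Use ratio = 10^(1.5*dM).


M2 - M1 = 6.4 - 4.7 = 1.7
1.5 * 1.7 = 2.55
ratio = 10^2.55 = 354.81

354.81


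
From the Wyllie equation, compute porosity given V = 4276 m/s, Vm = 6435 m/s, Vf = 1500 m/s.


1/V - 1/Vm = 1/4276 - 1/6435 = 7.846e-05
1/Vf - 1/Vm = 1/1500 - 1/6435 = 0.00051127
phi = 7.846e-05 / 0.00051127 = 0.1535

0.1535


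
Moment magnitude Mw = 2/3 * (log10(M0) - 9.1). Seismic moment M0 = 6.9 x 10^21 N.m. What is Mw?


log10(M0) = log10(6.9 x 10^21) = 21.8388
Mw = 2/3 * (21.8388 - 9.1)
= 2/3 * 12.7388
= 8.49

8.49


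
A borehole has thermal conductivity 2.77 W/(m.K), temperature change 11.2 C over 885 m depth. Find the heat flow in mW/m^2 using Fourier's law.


q = k * dT / dz * 1000
= 2.77 * 11.2 / 885 * 1000
= 0.035055 * 1000
= 35.0554 mW/m^2

35.0554


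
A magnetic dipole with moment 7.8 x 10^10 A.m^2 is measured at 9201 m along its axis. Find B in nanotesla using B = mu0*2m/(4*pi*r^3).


m = 7.8 x 10^10 = 78000000000 A.m^2
2m = 156000000000 A.m^2
r^3 = 9201^3 = 778941947601
B = (4pi*10^-7) * 156000000000 / (4*pi * 778941947601) * 1e9
= 196035.381584 / 9788473200624.91 * 1e9
= 20.0272 nT

20.0272


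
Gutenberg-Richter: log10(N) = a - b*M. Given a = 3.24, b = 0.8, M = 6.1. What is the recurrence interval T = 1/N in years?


log10(N) = 3.24 - 0.8*6.1 = -1.64
N = 10^-1.64 = 0.022909
T = 1/N = 1/0.022909 = 43.6516 years

43.6516


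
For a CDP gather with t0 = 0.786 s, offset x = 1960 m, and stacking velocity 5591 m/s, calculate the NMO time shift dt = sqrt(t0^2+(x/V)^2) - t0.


x/Vnmo = 1960/5591 = 0.350563
(x/Vnmo)^2 = 0.122895
t0^2 = 0.617796
sqrt(0.617796 + 0.122895) = 0.860634
dt = 0.860634 - 0.786 = 0.074634

0.074634


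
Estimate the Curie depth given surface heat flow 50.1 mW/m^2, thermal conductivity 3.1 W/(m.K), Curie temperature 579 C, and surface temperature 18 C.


T_Curie - T_surf = 579 - 18 = 561 C
Convert q to W/m^2: 50.1 mW/m^2 = 0.0501 W/m^2
d = 561 * 3.1 / 0.0501 = 34712.57 m

34712.57


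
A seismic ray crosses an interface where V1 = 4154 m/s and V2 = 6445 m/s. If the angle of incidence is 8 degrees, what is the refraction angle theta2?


sin(theta1) = sin(8 deg) = 0.139173
sin(theta2) = V2/V1 * sin(theta1) = 6445/4154 * 0.139173 = 0.215929
theta2 = arcsin(0.215929) = 12.4701 degrees

12.4701


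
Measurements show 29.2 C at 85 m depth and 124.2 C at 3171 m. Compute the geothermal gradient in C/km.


dT = 124.2 - 29.2 = 95.0 C
dz = 3171 - 85 = 3086 m
gradient = dT/dz * 1000 = 95.0/3086 * 1000 = 30.7842 C/km

30.7842


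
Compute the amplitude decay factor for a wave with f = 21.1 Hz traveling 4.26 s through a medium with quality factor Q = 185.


pi*f*t/Q = pi*21.1*4.26/185 = 1.526406
A/A0 = exp(-1.526406) = 0.217315

0.217315


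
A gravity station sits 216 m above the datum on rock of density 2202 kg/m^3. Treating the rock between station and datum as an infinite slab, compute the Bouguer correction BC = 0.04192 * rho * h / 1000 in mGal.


BC = 0.04192 * rho * h / 1000
= 0.04192 * 2202 * 216 / 1000
= 19.9385 mGal

19.9385


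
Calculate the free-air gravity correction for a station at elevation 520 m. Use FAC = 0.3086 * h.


FAC = 0.3086 * h
= 0.3086 * 520
= 160.472 mGal

160.472


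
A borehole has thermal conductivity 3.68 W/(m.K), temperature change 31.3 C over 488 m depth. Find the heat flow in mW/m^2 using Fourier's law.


q = k * dT / dz * 1000
= 3.68 * 31.3 / 488 * 1000
= 0.236033 * 1000
= 236.0328 mW/m^2

236.0328


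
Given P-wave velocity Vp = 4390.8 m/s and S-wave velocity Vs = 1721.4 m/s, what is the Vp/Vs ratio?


Vp/Vs = 4390.8 / 1721.4
= 2.5507

2.5507


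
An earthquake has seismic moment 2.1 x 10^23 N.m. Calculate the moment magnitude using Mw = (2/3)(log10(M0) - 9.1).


log10(M0) = log10(2.1 x 10^23) = 23.3222
Mw = 2/3 * (23.3222 - 9.1)
= 2/3 * 14.2222
= 9.48

9.48


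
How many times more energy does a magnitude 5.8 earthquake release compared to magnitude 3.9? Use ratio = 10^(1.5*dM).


M2 - M1 = 5.8 - 3.9 = 1.9
1.5 * 1.9 = 2.85
ratio = 10^2.85 = 707.95

707.95


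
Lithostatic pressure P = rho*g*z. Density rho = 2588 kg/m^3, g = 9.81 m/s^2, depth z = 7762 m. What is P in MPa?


P = rho * g * z / 1e6
= 2588 * 9.81 * 7762 / 1e6
= 197063829.36 / 1e6
= 197.0638 MPa

197.0638


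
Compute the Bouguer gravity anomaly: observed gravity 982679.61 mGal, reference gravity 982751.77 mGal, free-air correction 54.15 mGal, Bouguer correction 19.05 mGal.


BA = g_obs - g_ref + FAC - BC
= 982679.61 - 982751.77 + 54.15 - 19.05
= -37.06 mGal

-37.06


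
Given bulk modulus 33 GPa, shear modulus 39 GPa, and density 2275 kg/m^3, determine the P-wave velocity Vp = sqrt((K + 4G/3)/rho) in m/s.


First compute the effective modulus:
K + 4G/3 = 33e9 + 4*39e9/3 = 85000000000.0 Pa
Then divide by density:
85000000000.0 / 2275 = 37362637.3626 Pa/(kg/m^3)
Take the square root:
Vp = sqrt(37362637.3626) = 6112.5 m/s

6112.5


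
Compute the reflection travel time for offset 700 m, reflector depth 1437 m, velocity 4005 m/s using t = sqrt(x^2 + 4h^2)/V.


x^2 + 4h^2 = 700^2 + 4*1437^2 = 490000 + 8259876 = 8749876
sqrt(8749876) = 2958.0189
t = 2958.0189 / 4005 = 0.7386 s

0.7386


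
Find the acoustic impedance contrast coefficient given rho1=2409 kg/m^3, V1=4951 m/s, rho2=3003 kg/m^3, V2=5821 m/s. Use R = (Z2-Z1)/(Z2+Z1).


Z1 = 2409 * 4951 = 11926959
Z2 = 3003 * 5821 = 17480463
R = (17480463 - 11926959) / (17480463 + 11926959) = 5553504 / 29407422 = 0.1888

0.1888


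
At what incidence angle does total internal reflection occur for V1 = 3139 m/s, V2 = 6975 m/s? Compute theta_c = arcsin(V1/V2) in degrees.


V1/V2 = 3139/6975 = 0.450036
theta_c = arcsin(0.450036) = 26.746 degrees

26.746


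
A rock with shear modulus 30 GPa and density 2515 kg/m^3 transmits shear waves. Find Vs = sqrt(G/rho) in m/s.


Convert G to Pa: G = 30e9 Pa
Compute G/rho = 30e9 / 2515 = 11928429.4235
Vs = sqrt(11928429.4235) = 3453.76 m/s

3453.76


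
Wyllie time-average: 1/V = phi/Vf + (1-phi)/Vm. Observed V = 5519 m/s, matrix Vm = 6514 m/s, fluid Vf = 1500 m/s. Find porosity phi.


1/V - 1/Vm = 1/5519 - 1/6514 = 2.768e-05
1/Vf - 1/Vm = 1/1500 - 1/6514 = 0.00051315
phi = 2.768e-05 / 0.00051315 = 0.0539

0.0539


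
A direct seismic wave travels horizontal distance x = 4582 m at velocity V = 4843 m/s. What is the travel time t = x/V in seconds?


t = x / V
= 4582 / 4843
= 0.9461 s

0.9461


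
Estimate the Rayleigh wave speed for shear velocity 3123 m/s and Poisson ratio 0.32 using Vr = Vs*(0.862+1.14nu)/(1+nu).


Numerator factor = 0.862 + 1.14*0.32 = 1.2268
Denominator = 1 + 0.32 = 1.32
Vr = 3123 * 1.2268 / 1.32 = 2902.5 m/s

2902.5


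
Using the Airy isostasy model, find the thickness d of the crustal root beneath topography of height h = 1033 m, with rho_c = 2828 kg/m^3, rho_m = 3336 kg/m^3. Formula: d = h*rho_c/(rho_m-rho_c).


rho_m - rho_c = 3336 - 2828 = 508
d = 1033 * 2828 / 508
= 2921324 / 508
= 5750.64 m

5750.64


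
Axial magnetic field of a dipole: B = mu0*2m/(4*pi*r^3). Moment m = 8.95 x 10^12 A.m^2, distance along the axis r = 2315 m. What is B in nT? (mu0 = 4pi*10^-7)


m = 8.95 x 10^12 = 8950000000000 A.m^2
2m = 17900000000000 A.m^2
r^3 = 2315^3 = 12406605875
B = (4pi*10^-7) * 17900000000000 / (4*pi * 12406605875) * 1e9
= 22493803.399703 / 155906007491.54 * 1e9
= 144277.9772 nT

144277.9772


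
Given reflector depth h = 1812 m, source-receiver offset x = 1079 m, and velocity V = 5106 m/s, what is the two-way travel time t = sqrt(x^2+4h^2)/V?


x^2 + 4h^2 = 1079^2 + 4*1812^2 = 1164241 + 13133376 = 14297617
sqrt(14297617) = 3781.219
t = 3781.219 / 5106 = 0.7405 s

0.7405


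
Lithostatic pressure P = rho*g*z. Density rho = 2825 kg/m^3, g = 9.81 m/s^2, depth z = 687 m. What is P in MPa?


P = rho * g * z / 1e6
= 2825 * 9.81 * 687 / 1e6
= 19039002.75 / 1e6
= 19.039 MPa

19.039


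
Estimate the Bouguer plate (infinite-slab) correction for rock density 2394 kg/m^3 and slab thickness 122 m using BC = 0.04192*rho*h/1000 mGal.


BC = 0.04192 * rho * h / 1000
= 0.04192 * 2394 * 122 / 1000
= 12.2435 mGal

12.2435


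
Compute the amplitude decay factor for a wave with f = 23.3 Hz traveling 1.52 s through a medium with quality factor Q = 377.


pi*f*t/Q = pi*23.3*1.52/377 = 0.295126
A/A0 = exp(-0.295126) = 0.744437

0.744437


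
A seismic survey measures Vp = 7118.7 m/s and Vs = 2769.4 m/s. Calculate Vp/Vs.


Vp/Vs = 7118.7 / 2769.4
= 2.5705

2.5705


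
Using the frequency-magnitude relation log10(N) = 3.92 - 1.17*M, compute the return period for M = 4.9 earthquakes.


log10(N) = 3.92 - 1.17*4.9 = -1.813
N = 10^-1.813 = 0.015382
T = 1/N = 1/0.015382 = 65.013 years

65.013


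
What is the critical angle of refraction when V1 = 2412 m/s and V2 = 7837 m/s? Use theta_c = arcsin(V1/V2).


V1/V2 = 2412/7837 = 0.307771
theta_c = arcsin(0.307771) = 17.9249 degrees

17.9249


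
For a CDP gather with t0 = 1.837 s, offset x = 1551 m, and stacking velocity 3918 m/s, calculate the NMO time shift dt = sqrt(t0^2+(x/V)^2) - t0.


x/Vnmo = 1551/3918 = 0.395865
(x/Vnmo)^2 = 0.156709
t0^2 = 3.374569
sqrt(3.374569 + 0.156709) = 1.87917
dt = 1.87917 - 1.837 = 0.04217

0.04217


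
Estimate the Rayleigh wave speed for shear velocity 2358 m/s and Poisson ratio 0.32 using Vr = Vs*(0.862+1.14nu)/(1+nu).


Numerator factor = 0.862 + 1.14*0.32 = 1.2268
Denominator = 1 + 0.32 = 1.32
Vr = 2358 * 1.2268 / 1.32 = 2191.51 m/s

2191.51


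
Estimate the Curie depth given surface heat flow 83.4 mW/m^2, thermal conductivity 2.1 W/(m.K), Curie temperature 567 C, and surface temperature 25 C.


T_Curie - T_surf = 567 - 25 = 542 C
Convert q to W/m^2: 83.4 mW/m^2 = 0.0834 W/m^2
d = 542 * 2.1 / 0.0834 = 13647.48 m

13647.48


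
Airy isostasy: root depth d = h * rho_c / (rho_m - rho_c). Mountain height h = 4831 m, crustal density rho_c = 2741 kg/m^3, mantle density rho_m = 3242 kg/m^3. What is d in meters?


rho_m - rho_c = 3242 - 2741 = 501
d = 4831 * 2741 / 501
= 13241771 / 501
= 26430.68 m

26430.68


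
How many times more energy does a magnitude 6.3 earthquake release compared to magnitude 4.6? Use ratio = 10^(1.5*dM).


M2 - M1 = 6.3 - 4.6 = 1.7
1.5 * 1.7 = 2.55
ratio = 10^2.55 = 354.81

354.81


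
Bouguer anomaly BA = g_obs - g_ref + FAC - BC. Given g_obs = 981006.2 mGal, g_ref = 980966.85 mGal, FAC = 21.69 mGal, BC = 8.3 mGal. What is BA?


BA = g_obs - g_ref + FAC - BC
= 981006.2 - 980966.85 + 21.69 - 8.3
= 52.74 mGal

52.74


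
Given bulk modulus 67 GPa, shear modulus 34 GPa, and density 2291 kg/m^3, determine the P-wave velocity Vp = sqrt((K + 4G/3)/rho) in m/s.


First compute the effective modulus:
K + 4G/3 = 67e9 + 4*34e9/3 = 112333333333.33 Pa
Then divide by density:
112333333333.33 / 2291 = 49032445.8024 Pa/(kg/m^3)
Take the square root:
Vp = sqrt(49032445.8024) = 7002.32 m/s

7002.32


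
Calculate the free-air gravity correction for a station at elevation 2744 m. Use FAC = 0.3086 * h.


FAC = 0.3086 * h
= 0.3086 * 2744
= 846.7984 mGal

846.7984


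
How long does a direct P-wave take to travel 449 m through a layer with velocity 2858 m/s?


t = x / V
= 449 / 2858
= 0.1571 s

0.1571


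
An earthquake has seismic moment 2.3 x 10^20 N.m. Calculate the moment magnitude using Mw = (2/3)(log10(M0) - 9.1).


log10(M0) = log10(2.3 x 10^20) = 20.3617
Mw = 2/3 * (20.3617 - 9.1)
= 2/3 * 11.2617
= 7.51

7.51


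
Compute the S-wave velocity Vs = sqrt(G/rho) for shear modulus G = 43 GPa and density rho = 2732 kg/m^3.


Convert G to Pa: G = 43e9 Pa
Compute G/rho = 43e9 / 2732 = 15739385.0659
Vs = sqrt(15739385.0659) = 3967.29 m/s

3967.29


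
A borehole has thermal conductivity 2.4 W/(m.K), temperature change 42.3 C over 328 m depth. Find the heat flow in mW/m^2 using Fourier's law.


q = k * dT / dz * 1000
= 2.4 * 42.3 / 328 * 1000
= 0.309512 * 1000
= 309.5122 mW/m^2

309.5122


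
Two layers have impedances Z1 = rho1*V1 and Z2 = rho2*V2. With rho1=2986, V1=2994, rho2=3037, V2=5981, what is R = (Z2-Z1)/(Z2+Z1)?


Z1 = 2986 * 2994 = 8940084
Z2 = 3037 * 5981 = 18164297
R = (18164297 - 8940084) / (18164297 + 8940084) = 9224213 / 27104381 = 0.3403

0.3403


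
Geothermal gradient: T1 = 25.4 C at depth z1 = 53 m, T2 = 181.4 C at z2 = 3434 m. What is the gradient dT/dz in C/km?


dT = 181.4 - 25.4 = 156.0 C
dz = 3434 - 53 = 3381 m
gradient = dT/dz * 1000 = 156.0/3381 * 1000 = 46.1402 C/km

46.1402


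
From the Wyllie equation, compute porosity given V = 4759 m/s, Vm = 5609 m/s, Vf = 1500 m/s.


1/V - 1/Vm = 1/4759 - 1/5609 = 3.184e-05
1/Vf - 1/Vm = 1/1500 - 1/5609 = 0.00048838
phi = 3.184e-05 / 0.00048838 = 0.0652

0.0652


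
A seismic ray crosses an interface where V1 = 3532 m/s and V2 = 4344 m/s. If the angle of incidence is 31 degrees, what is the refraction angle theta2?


sin(theta1) = sin(31 deg) = 0.515038
sin(theta2) = V2/V1 * sin(theta1) = 4344/3532 * 0.515038 = 0.633444
theta2 = arcsin(0.633444) = 39.3047 degrees

39.3047


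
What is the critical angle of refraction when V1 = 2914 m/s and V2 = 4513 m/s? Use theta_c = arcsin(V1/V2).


V1/V2 = 2914/4513 = 0.64569
theta_c = arcsin(0.64569) = 40.2174 degrees

40.2174


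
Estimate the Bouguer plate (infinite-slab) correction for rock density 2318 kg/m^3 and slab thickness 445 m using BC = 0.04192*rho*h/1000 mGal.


BC = 0.04192 * rho * h / 1000
= 0.04192 * 2318 * 445 / 1000
= 43.2409 mGal

43.2409


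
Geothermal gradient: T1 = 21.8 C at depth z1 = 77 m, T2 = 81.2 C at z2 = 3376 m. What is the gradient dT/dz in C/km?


dT = 81.2 - 21.8 = 59.4 C
dz = 3376 - 77 = 3299 m
gradient = dT/dz * 1000 = 59.4/3299 * 1000 = 18.0055 C/km

18.0055


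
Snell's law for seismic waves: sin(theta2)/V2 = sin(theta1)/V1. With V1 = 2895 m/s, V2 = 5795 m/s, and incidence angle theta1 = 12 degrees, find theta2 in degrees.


sin(theta1) = sin(12 deg) = 0.207912
sin(theta2) = V2/V1 * sin(theta1) = 5795/2895 * 0.207912 = 0.416182
theta2 = arcsin(0.416182) = 24.5938 degrees

24.5938


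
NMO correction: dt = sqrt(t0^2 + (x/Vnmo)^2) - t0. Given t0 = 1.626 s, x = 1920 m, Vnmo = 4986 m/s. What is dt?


x/Vnmo = 1920/4986 = 0.385078
(x/Vnmo)^2 = 0.148285
t0^2 = 2.643876
sqrt(2.643876 + 0.148285) = 1.670976
dt = 1.670976 - 1.626 = 0.044976

0.044976


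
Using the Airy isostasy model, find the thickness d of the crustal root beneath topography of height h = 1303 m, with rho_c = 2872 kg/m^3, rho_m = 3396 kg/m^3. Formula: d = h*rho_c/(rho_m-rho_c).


rho_m - rho_c = 3396 - 2872 = 524
d = 1303 * 2872 / 524
= 3742216 / 524
= 7141.63 m

7141.63


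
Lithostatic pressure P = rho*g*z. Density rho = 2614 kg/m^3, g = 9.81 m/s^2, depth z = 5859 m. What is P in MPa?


P = rho * g * z / 1e6
= 2614 * 9.81 * 5859 / 1e6
= 150244329.06 / 1e6
= 150.2443 MPa

150.2443


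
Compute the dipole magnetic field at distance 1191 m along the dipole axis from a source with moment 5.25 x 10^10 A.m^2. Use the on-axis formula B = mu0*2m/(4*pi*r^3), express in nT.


m = 5.25 x 10^10 = 52500000000 A.m^2
2m = 105000000000 A.m^2
r^3 = 1191^3 = 1689410871
B = (4pi*10^-7) * 105000000000 / (4*pi * 1689410871) * 1e9
= 131946.891451 / 21229763124.91 * 1e9
= 6215.1843 nT

6215.1843


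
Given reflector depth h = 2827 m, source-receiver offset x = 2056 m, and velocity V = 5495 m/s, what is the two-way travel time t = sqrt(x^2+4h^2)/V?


x^2 + 4h^2 = 2056^2 + 4*2827^2 = 4227136 + 31967716 = 36194852
sqrt(36194852) = 6016.2158
t = 6016.2158 / 5495 = 1.0949 s

1.0949


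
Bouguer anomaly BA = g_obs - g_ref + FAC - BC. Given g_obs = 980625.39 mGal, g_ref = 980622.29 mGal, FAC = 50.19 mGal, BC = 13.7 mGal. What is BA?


BA = g_obs - g_ref + FAC - BC
= 980625.39 - 980622.29 + 50.19 - 13.7
= 39.59 mGal

39.59


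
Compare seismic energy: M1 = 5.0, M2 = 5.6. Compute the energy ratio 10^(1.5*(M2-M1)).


M2 - M1 = 5.6 - 5.0 = 0.6
1.5 * 0.6 = 0.9
ratio = 10^0.9 = 7.94

7.94


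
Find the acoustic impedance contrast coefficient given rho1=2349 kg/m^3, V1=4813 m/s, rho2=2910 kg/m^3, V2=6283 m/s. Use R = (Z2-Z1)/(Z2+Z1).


Z1 = 2349 * 4813 = 11305737
Z2 = 2910 * 6283 = 18283530
R = (18283530 - 11305737) / (18283530 + 11305737) = 6977793 / 29589267 = 0.2358

0.2358


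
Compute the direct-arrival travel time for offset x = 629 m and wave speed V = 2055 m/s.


t = x / V
= 629 / 2055
= 0.3061 s

0.3061


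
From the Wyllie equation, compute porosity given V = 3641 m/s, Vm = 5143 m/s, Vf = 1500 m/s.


1/V - 1/Vm = 1/3641 - 1/5143 = 8.021e-05
1/Vf - 1/Vm = 1/1500 - 1/5143 = 0.00047223
phi = 8.021e-05 / 0.00047223 = 0.1699

0.1699


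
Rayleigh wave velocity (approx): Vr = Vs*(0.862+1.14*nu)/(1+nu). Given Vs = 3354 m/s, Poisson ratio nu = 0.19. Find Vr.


Numerator factor = 0.862 + 1.14*0.19 = 1.0786
Denominator = 1 + 0.19 = 1.19
Vr = 3354 * 1.0786 / 1.19 = 3040.02 m/s

3040.02


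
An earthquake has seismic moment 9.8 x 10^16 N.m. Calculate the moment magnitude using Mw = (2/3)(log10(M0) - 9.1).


log10(M0) = log10(9.8 x 10^16) = 16.9912
Mw = 2/3 * (16.9912 - 9.1)
= 2/3 * 7.8912
= 5.26

5.26


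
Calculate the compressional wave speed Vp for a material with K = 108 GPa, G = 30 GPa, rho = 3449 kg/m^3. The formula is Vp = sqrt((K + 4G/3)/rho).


First compute the effective modulus:
K + 4G/3 = 108e9 + 4*30e9/3 = 148000000000.0 Pa
Then divide by density:
148000000000.0 / 3449 = 42910988.6924 Pa/(kg/m^3)
Take the square root:
Vp = sqrt(42910988.6924) = 6550.65 m/s

6550.65


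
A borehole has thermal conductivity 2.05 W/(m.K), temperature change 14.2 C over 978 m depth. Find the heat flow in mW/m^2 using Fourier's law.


q = k * dT / dz * 1000
= 2.05 * 14.2 / 978 * 1000
= 0.029765 * 1000
= 29.7648 mW/m^2

29.7648
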